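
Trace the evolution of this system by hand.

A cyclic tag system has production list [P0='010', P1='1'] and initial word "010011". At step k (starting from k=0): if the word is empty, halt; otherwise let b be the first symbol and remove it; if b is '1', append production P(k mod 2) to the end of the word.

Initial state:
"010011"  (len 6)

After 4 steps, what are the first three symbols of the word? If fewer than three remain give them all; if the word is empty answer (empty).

[0] "010011"  (len 6)
[1] "10011"  (len 5)
[2] "00111"  (len 5)
[3] "0111"  (len 4)
[4] "111"  (len 3)

111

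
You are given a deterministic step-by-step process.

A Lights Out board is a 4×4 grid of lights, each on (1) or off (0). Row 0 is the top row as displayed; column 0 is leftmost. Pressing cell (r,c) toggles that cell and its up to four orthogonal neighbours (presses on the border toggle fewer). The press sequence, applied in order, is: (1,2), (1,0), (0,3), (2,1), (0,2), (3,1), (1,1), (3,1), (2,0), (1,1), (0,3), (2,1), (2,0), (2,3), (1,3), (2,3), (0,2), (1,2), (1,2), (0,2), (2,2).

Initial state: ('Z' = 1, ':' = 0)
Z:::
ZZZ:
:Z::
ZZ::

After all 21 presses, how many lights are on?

7

t=0: Z:::
ZZZ:
:Z::
ZZ::
t=1: Z:Z:
Z::Z
:ZZ:
ZZ::
t=2: ::Z:
:Z:Z
ZZZ:
ZZ::
t=3: :::Z
:Z::
ZZZ:
ZZ::
t=4: :::Z
::::
::::
Z:::
t=5: :ZZ:
::Z:
::::
Z:::
t=6: :ZZ:
::Z:
:Z::
:ZZ:
t=7: ::Z:
ZZ::
::::
:ZZ:
t=8: ::Z:
ZZ::
:Z::
Z:::
t=9: ::Z:
:Z::
Z:::
::::
t=10: :ZZ:
Z:Z:
ZZ::
::::
t=11: :Z:Z
Z:ZZ
ZZ::
::::
t=12: :Z:Z
ZZZZ
::Z:
:Z::
t=13: :Z:Z
:ZZZ
ZZZ:
ZZ::
t=14: :Z:Z
:ZZ:
ZZ:Z
ZZ:Z
t=15: :Z::
:Z:Z
ZZ::
ZZ:Z
t=16: :Z::
:Z::
ZZZZ
ZZ::
t=17: ::ZZ
:ZZ:
ZZZZ
ZZ::
t=18: :::Z
:::Z
ZZ:Z
ZZ::
t=19: ::ZZ
:ZZ:
ZZZZ
ZZ::
t=20: :Z::
:Z::
ZZZZ
ZZ::
t=21: :Z::
:ZZ:
Z:::
ZZZ:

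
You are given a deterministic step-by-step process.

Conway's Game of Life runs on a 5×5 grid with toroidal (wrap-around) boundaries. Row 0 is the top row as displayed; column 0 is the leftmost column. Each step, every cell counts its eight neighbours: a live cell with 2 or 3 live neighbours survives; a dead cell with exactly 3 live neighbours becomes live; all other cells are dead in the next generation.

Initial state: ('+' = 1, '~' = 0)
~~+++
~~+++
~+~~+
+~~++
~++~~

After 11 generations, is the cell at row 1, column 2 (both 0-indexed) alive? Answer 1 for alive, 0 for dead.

1

k=0  ~~+++
~~+++
~+~~+
+~~++
~++~~
k=1  +~~~+
~+~~~
~+~~~
~~~++
~+~~~
k=2  ++~~~
~+~~~
+~+~~
+~+~~
~~~+~
k=3  +++~~
~~+~~
+~+~~
~~+++
+~+~+
k=4  +~+~+
+~++~
~~+~+
~~+~~
~~~~~
k=5  +~+~+
+~+~~
~~+~+
~~~+~
~+~+~
k=6  +~+~+
+~+~~
~++~+
~~~++
++~+~
k=7  ~~+~~
~~+~~
~++~+
~~~~~
~+~~~
k=8  ~++~~
~~+~~
~+++~
+++~~
~~~~~
k=9  ~++~~
~~~~~
+~~+~
+~~+~
+~~~~
k=10  ~+~~~
~++~~
~~~~~
++~~~
+~+~+
k=11  ~~~+~
~++~~
+~+~~
++~~+
~~+~+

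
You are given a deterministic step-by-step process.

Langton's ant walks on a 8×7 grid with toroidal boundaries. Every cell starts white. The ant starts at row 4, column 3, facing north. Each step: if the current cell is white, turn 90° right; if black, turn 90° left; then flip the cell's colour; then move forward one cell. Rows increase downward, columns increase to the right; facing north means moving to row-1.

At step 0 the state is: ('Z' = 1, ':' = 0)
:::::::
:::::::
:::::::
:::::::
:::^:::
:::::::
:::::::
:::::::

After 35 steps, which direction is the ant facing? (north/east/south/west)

east

gen 0: :::::::
:::::::
:::::::
:::::::
:::^:::
:::::::
:::::::
:::::::
gen 1: :::::::
:::::::
:::::::
:::::::
:::Z>::
:::::::
:::::::
:::::::
gen 2: :::::::
:::::::
:::::::
:::::::
:::ZZ::
::::v::
:::::::
:::::::
gen 3: :::::::
:::::::
:::::::
:::::::
:::ZZ::
:::<Z::
:::::::
:::::::
gen 4: :::::::
:::::::
:::::::
:::::::
:::^Z::
:::ZZ::
:::::::
:::::::
gen 5: :::::::
:::::::
:::::::
:::::::
::<:Z::
:::ZZ::
:::::::
:::::::
gen 6: :::::::
:::::::
:::::::
::^::::
::Z:Z::
:::ZZ::
:::::::
:::::::
gen 7: :::::::
:::::::
:::::::
::Z>:::
::Z:Z::
:::ZZ::
:::::::
:::::::
gen 8: :::::::
:::::::
:::::::
::ZZ:::
::ZvZ::
:::ZZ::
:::::::
:::::::
gen 9: :::::::
:::::::
:::::::
::ZZ:::
::<ZZ::
:::ZZ::
:::::::
:::::::
gen 10: :::::::
:::::::
:::::::
::ZZ:::
:::ZZ::
::vZZ::
:::::::
:::::::
gen 11: :::::::
:::::::
:::::::
::ZZ:::
:::ZZ::
:<ZZZ::
:::::::
:::::::
gen 12: :::::::
:::::::
:::::::
::ZZ:::
:^:ZZ::
:ZZZZ::
:::::::
:::::::
gen 13: :::::::
:::::::
:::::::
::ZZ:::
:Z>ZZ::
:ZZZZ::
:::::::
:::::::
gen 14: :::::::
:::::::
:::::::
::ZZ:::
:ZZZZ::
:ZvZZ::
:::::::
:::::::
gen 15: :::::::
:::::::
:::::::
::ZZ:::
:ZZZZ::
:Z:>Z::
:::::::
:::::::
gen 16: :::::::
:::::::
:::::::
::ZZ:::
:ZZ^Z::
:Z::Z::
:::::::
:::::::
gen 17: :::::::
:::::::
:::::::
::ZZ:::
:Z<:Z::
:Z::Z::
:::::::
:::::::
gen 18: :::::::
:::::::
:::::::
::ZZ:::
:Z::Z::
:Zv:Z::
:::::::
:::::::
gen 19: :::::::
:::::::
:::::::
::ZZ:::
:Z::Z::
:<Z:Z::
:::::::
:::::::
gen 20: :::::::
:::::::
:::::::
::ZZ:::
:Z::Z::
::Z:Z::
:v:::::
:::::::
gen 21: :::::::
:::::::
:::::::
::ZZ:::
:Z::Z::
::Z:Z::
<Z:::::
:::::::
gen 22: :::::::
:::::::
:::::::
::ZZ:::
:Z::Z::
^:Z:Z::
ZZ:::::
:::::::
gen 23: :::::::
:::::::
:::::::
::ZZ:::
:Z::Z::
Z>Z:Z::
ZZ:::::
:::::::
gen 24: :::::::
:::::::
:::::::
::ZZ:::
:Z::Z::
ZZZ:Z::
Zv:::::
:::::::
gen 25: :::::::
:::::::
:::::::
::ZZ:::
:Z::Z::
ZZZ:Z::
Z:>::::
:::::::
gen 26: :::::::
:::::::
:::::::
::ZZ:::
:Z::Z::
ZZZ:Z::
Z:Z::::
::v::::
gen 27: :::::::
:::::::
:::::::
::ZZ:::
:Z::Z::
ZZZ:Z::
Z:Z::::
:<Z::::
gen 28: :::::::
:::::::
:::::::
::ZZ:::
:Z::Z::
ZZZ:Z::
Z^Z::::
:ZZ::::
gen 29: :::::::
:::::::
:::::::
::ZZ:::
:Z::Z::
ZZZ:Z::
ZZ>::::
:ZZ::::
gen 30: :::::::
:::::::
:::::::
::ZZ:::
:Z::Z::
ZZ^:Z::
ZZ:::::
:ZZ::::
gen 31: :::::::
:::::::
:::::::
::ZZ:::
:Z::Z::
Z<::Z::
ZZ:::::
:ZZ::::
gen 32: :::::::
:::::::
:::::::
::ZZ:::
:Z::Z::
Z:::Z::
Zv:::::
:ZZ::::
gen 33: :::::::
:::::::
:::::::
::ZZ:::
:Z::Z::
Z:::Z::
Z:>::::
:ZZ::::
gen 34: :::::::
:::::::
:::::::
::ZZ:::
:Z::Z::
Z:::Z::
Z:Z::::
:Zv::::
gen 35: :::::::
:::::::
:::::::
::ZZ:::
:Z::Z::
Z:::Z::
Z:Z::::
:Z:>:::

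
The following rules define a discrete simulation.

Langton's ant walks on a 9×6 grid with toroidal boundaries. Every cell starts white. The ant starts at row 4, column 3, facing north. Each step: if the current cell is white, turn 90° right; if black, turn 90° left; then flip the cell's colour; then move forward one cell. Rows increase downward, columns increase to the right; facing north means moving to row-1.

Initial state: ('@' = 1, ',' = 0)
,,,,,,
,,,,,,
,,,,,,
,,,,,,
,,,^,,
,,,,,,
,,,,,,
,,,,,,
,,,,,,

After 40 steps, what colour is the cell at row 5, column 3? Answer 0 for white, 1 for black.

gen 0: ,,,,,,
,,,,,,
,,,,,,
,,,,,,
,,,^,,
,,,,,,
,,,,,,
,,,,,,
,,,,,,
gen 1: ,,,,,,
,,,,,,
,,,,,,
,,,,,,
,,,@>,
,,,,,,
,,,,,,
,,,,,,
,,,,,,
gen 2: ,,,,,,
,,,,,,
,,,,,,
,,,,,,
,,,@@,
,,,,v,
,,,,,,
,,,,,,
,,,,,,
gen 3: ,,,,,,
,,,,,,
,,,,,,
,,,,,,
,,,@@,
,,,<@,
,,,,,,
,,,,,,
,,,,,,
gen 4: ,,,,,,
,,,,,,
,,,,,,
,,,,,,
,,,^@,
,,,@@,
,,,,,,
,,,,,,
,,,,,,
gen 5: ,,,,,,
,,,,,,
,,,,,,
,,,,,,
,,<,@,
,,,@@,
,,,,,,
,,,,,,
,,,,,,
gen 6: ,,,,,,
,,,,,,
,,,,,,
,,^,,,
,,@,@,
,,,@@,
,,,,,,
,,,,,,
,,,,,,
gen 7: ,,,,,,
,,,,,,
,,,,,,
,,@>,,
,,@,@,
,,,@@,
,,,,,,
,,,,,,
,,,,,,
gen 8: ,,,,,,
,,,,,,
,,,,,,
,,@@,,
,,@v@,
,,,@@,
,,,,,,
,,,,,,
,,,,,,
gen 9: ,,,,,,
,,,,,,
,,,,,,
,,@@,,
,,<@@,
,,,@@,
,,,,,,
,,,,,,
,,,,,,
gen 10: ,,,,,,
,,,,,,
,,,,,,
,,@@,,
,,,@@,
,,v@@,
,,,,,,
,,,,,,
,,,,,,
gen 11: ,,,,,,
,,,,,,
,,,,,,
,,@@,,
,,,@@,
,<@@@,
,,,,,,
,,,,,,
,,,,,,
gen 12: ,,,,,,
,,,,,,
,,,,,,
,,@@,,
,^,@@,
,@@@@,
,,,,,,
,,,,,,
,,,,,,
gen 13: ,,,,,,
,,,,,,
,,,,,,
,,@@,,
,@>@@,
,@@@@,
,,,,,,
,,,,,,
,,,,,,
gen 14: ,,,,,,
,,,,,,
,,,,,,
,,@@,,
,@@@@,
,@v@@,
,,,,,,
,,,,,,
,,,,,,
gen 15: ,,,,,,
,,,,,,
,,,,,,
,,@@,,
,@@@@,
,@,>@,
,,,,,,
,,,,,,
,,,,,,
gen 16: ,,,,,,
,,,,,,
,,,,,,
,,@@,,
,@@^@,
,@,,@,
,,,,,,
,,,,,,
,,,,,,
gen 17: ,,,,,,
,,,,,,
,,,,,,
,,@@,,
,@<,@,
,@,,@,
,,,,,,
,,,,,,
,,,,,,
gen 18: ,,,,,,
,,,,,,
,,,,,,
,,@@,,
,@,,@,
,@v,@,
,,,,,,
,,,,,,
,,,,,,
gen 19: ,,,,,,
,,,,,,
,,,,,,
,,@@,,
,@,,@,
,<@,@,
,,,,,,
,,,,,,
,,,,,,
gen 20: ,,,,,,
,,,,,,
,,,,,,
,,@@,,
,@,,@,
,,@,@,
,v,,,,
,,,,,,
,,,,,,
gen 21: ,,,,,,
,,,,,,
,,,,,,
,,@@,,
,@,,@,
,,@,@,
<@,,,,
,,,,,,
,,,,,,
gen 22: ,,,,,,
,,,,,,
,,,,,,
,,@@,,
,@,,@,
^,@,@,
@@,,,,
,,,,,,
,,,,,,
gen 23: ,,,,,,
,,,,,,
,,,,,,
,,@@,,
,@,,@,
@>@,@,
@@,,,,
,,,,,,
,,,,,,
gen 24: ,,,,,,
,,,,,,
,,,,,,
,,@@,,
,@,,@,
@@@,@,
@v,,,,
,,,,,,
,,,,,,
gen 25: ,,,,,,
,,,,,,
,,,,,,
,,@@,,
,@,,@,
@@@,@,
@,>,,,
,,,,,,
,,,,,,
gen 26: ,,,,,,
,,,,,,
,,,,,,
,,@@,,
,@,,@,
@@@,@,
@,@,,,
,,v,,,
,,,,,,
gen 27: ,,,,,,
,,,,,,
,,,,,,
,,@@,,
,@,,@,
@@@,@,
@,@,,,
,<@,,,
,,,,,,
gen 28: ,,,,,,
,,,,,,
,,,,,,
,,@@,,
,@,,@,
@@@,@,
@^@,,,
,@@,,,
,,,,,,
gen 29: ,,,,,,
,,,,,,
,,,,,,
,,@@,,
,@,,@,
@@@,@,
@@>,,,
,@@,,,
,,,,,,
gen 30: ,,,,,,
,,,,,,
,,,,,,
,,@@,,
,@,,@,
@@^,@,
@@,,,,
,@@,,,
,,,,,,
gen 31: ,,,,,,
,,,,,,
,,,,,,
,,@@,,
,@,,@,
@<,,@,
@@,,,,
,@@,,,
,,,,,,
gen 32: ,,,,,,
,,,,,,
,,,,,,
,,@@,,
,@,,@,
@,,,@,
@v,,,,
,@@,,,
,,,,,,
gen 33: ,,,,,,
,,,,,,
,,,,,,
,,@@,,
,@,,@,
@,,,@,
@,>,,,
,@@,,,
,,,,,,
gen 34: ,,,,,,
,,,,,,
,,,,,,
,,@@,,
,@,,@,
@,,,@,
@,@,,,
,@v,,,
,,,,,,
gen 35: ,,,,,,
,,,,,,
,,,,,,
,,@@,,
,@,,@,
@,,,@,
@,@,,,
,@,>,,
,,,,,,
gen 36: ,,,,,,
,,,,,,
,,,,,,
,,@@,,
,@,,@,
@,,,@,
@,@,,,
,@,@,,
,,,v,,
gen 37: ,,,,,,
,,,,,,
,,,,,,
,,@@,,
,@,,@,
@,,,@,
@,@,,,
,@,@,,
,,<@,,
gen 38: ,,,,,,
,,,,,,
,,,,,,
,,@@,,
,@,,@,
@,,,@,
@,@,,,
,@^@,,
,,@@,,
gen 39: ,,,,,,
,,,,,,
,,,,,,
,,@@,,
,@,,@,
@,,,@,
@,@,,,
,@@>,,
,,@@,,
gen 40: ,,,,,,
,,,,,,
,,,,,,
,,@@,,
,@,,@,
@,,,@,
@,@^,,
,@@,,,
,,@@,,

0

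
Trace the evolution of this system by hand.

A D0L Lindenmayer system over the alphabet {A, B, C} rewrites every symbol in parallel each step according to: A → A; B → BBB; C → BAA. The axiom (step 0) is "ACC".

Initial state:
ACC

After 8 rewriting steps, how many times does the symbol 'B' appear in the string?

k=0  ACC
k=1  ABAABAA
k=2  ABBBAABBBAA
k=3  ABBBBBBBBBAABBBBBBBBBAA
k=4  ABBBBBBBBBBBBBBBBBBBBBBBBBBBAABBBBBBBBBBBBBBBBBBBBBBBBBBBAA
k=5  ABBBBBBBBBBBBBBBBBBBBBBBBBBBBBBBBBBBBBBBBBBBBBBBBBBBBBBBBB…BBBBBBBBBBBBBBBBBBBBBBBBBBBBBBBBBBBBBBBBBBBBBBBBBBBBBBBBAA  (len 167)
k=6  ABBBBBBBBBBBBBBBBBBBBBBBBBBBBBBBBBBBBBBBBBBBBBBBBBBBBBBBBB…BBBBBBBBBBBBBBBBBBBBBBBBBBBBBBBBBBBBBBBBBBBBBBBBBBBBBBBBAA  (len 491)
k=7  ABBBBBBBBBBBBBBBBBBBBBBBBBBBBBBBBBBBBBBBBBBBBBBBBBBBBBBBBB…BBBBBBBBBBBBBBBBBBBBBBBBBBBBBBBBBBBBBBBBBBBBBBBBBBBBBBBBAA  (len 1463)
k=8  ABBBBBBBBBBBBBBBBBBBBBBBBBBBBBBBBBBBBBBBBBBBBBBBBBBBBBBBBB…BBBBBBBBBBBBBBBBBBBBBBBBBBBBBBBBBBBBBBBBBBBBBBBBBBBBBBBBAA  (len 4379)

4374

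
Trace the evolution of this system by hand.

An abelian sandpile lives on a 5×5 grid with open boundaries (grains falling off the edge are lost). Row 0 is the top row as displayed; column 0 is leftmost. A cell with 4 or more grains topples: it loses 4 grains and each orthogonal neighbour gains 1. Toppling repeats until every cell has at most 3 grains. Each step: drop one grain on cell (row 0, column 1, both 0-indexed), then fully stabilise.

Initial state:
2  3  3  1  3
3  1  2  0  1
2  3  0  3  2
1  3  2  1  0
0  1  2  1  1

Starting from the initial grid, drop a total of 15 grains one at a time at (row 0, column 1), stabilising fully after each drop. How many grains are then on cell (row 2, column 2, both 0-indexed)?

2

[0] 2  3  3  1  3
3  1  2  0  1
2  3  0  3  2
1  3  2  1  0
0  1  2  1  1
[1] 3  1  0  2  3
3  2  3  0  1
2  3  0  3  2
1  3  2  1  0
0  1  2  1  1
[2] 3  2  0  2  3
3  2  3  0  1
2  3  0  3  2
1  3  2  1  0
0  1  2  1  1
[3] 3  3  0  2  3
3  2  3  0  1
2  3  0  3  2
1  3  2  1  0
0  1  2  1  1
[4] 1  2  2  2  3
2  2  0  1  1
0  2  2  3  2
3  0  3  1  0
0  2  2  1  1
[5] 1  3  2  2  3
2  2  0  1  1
0  2  2  3  2
3  0  3  1  0
0  2  2  1  1
[6] 2  0  3  2  3
2  3  0  1  1
0  2  2  3  2
3  0  3  1  0
0  2  2  1  1
[7] 2  1  3  2  3
2  3  0  1  1
0  2  2  3  2
3  0  3  1  0
0  2  2  1  1
[8] 2  2  3  2  3
2  3  0  1  1
0  2  2  3  2
3  0  3  1  0
0  2  2  1  1
[9] 2  3  3  2  3
2  3  0  1  1
0  2  2  3  2
3  0  3  1  0
0  2  2  1  1
[10] 3  2  0  3  3
3  0  2  1  1
0  3  2  3  2
3  0  3  1  0
0  2  2  1  1
[11] 3  3  0  3  3
3  0  2  1  1
0  3  2  3  2
3  0  3  1  0
0  2  2  1  1
[12] 1  1  1  3  3
0  2  2  1  1
1  3  2  3  2
3  0  3  1  0
0  2  2  1  1
[13] 1  2  1  3  3
0  2  2  1  1
1  3  2  3  2
3  0  3  1  0
0  2  2  1  1
[14] 1  3  1  3  3
0  2  2  1  1
1  3  2  3  2
3  0  3  1  0
0  2  2  1  1
[15] 2  0  2  3  3
0  3  2  1  1
1  3  2  3  2
3  0  3  1  0
0  2  2  1  1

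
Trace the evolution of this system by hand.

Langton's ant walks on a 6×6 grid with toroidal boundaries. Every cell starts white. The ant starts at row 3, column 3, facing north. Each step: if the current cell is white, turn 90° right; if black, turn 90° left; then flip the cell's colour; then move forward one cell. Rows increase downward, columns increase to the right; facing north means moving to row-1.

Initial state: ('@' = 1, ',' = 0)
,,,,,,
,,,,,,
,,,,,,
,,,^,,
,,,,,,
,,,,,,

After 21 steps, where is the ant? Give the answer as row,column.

t=0: ,,,,,,
,,,,,,
,,,,,,
,,,^,,
,,,,,,
,,,,,,
t=1: ,,,,,,
,,,,,,
,,,,,,
,,,@>,
,,,,,,
,,,,,,
t=2: ,,,,,,
,,,,,,
,,,,,,
,,,@@,
,,,,v,
,,,,,,
t=3: ,,,,,,
,,,,,,
,,,,,,
,,,@@,
,,,<@,
,,,,,,
t=4: ,,,,,,
,,,,,,
,,,,,,
,,,^@,
,,,@@,
,,,,,,
t=5: ,,,,,,
,,,,,,
,,,,,,
,,<,@,
,,,@@,
,,,,,,
t=6: ,,,,,,
,,,,,,
,,^,,,
,,@,@,
,,,@@,
,,,,,,
t=7: ,,,,,,
,,,,,,
,,@>,,
,,@,@,
,,,@@,
,,,,,,
t=8: ,,,,,,
,,,,,,
,,@@,,
,,@v@,
,,,@@,
,,,,,,
t=9: ,,,,,,
,,,,,,
,,@@,,
,,<@@,
,,,@@,
,,,,,,
t=10: ,,,,,,
,,,,,,
,,@@,,
,,,@@,
,,v@@,
,,,,,,
t=11: ,,,,,,
,,,,,,
,,@@,,
,,,@@,
,<@@@,
,,,,,,
t=12: ,,,,,,
,,,,,,
,,@@,,
,^,@@,
,@@@@,
,,,,,,
t=13: ,,,,,,
,,,,,,
,,@@,,
,@>@@,
,@@@@,
,,,,,,
t=14: ,,,,,,
,,,,,,
,,@@,,
,@@@@,
,@v@@,
,,,,,,
t=15: ,,,,,,
,,,,,,
,,@@,,
,@@@@,
,@,>@,
,,,,,,
t=16: ,,,,,,
,,,,,,
,,@@,,
,@@^@,
,@,,@,
,,,,,,
t=17: ,,,,,,
,,,,,,
,,@@,,
,@<,@,
,@,,@,
,,,,,,
t=18: ,,,,,,
,,,,,,
,,@@,,
,@,,@,
,@v,@,
,,,,,,
t=19: ,,,,,,
,,,,,,
,,@@,,
,@,,@,
,<@,@,
,,,,,,
t=20: ,,,,,,
,,,,,,
,,@@,,
,@,,@,
,,@,@,
,v,,,,
t=21: ,,,,,,
,,,,,,
,,@@,,
,@,,@,
,,@,@,
<@,,,,

5,0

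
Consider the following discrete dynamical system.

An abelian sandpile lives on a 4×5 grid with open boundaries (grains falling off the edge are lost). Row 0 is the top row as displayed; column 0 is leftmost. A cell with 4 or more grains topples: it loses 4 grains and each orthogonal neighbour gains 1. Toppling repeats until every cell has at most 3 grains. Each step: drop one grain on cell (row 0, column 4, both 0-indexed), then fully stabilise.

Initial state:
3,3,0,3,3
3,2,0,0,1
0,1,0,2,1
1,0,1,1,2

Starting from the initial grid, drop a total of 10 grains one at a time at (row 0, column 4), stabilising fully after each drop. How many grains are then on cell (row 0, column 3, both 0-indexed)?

2

[0] 3,3,0,3,3
3,2,0,0,1
0,1,0,2,1
1,0,1,1,2
[1] 3,3,1,0,1
3,2,0,1,2
0,1,0,2,1
1,0,1,1,2
[2] 3,3,1,0,2
3,2,0,1,2
0,1,0,2,1
1,0,1,1,2
[3] 3,3,1,0,3
3,2,0,1,2
0,1,0,2,1
1,0,1,1,2
[4] 3,3,1,1,0
3,2,0,1,3
0,1,0,2,1
1,0,1,1,2
[5] 3,3,1,1,1
3,2,0,1,3
0,1,0,2,1
1,0,1,1,2
[6] 3,3,1,1,2
3,2,0,1,3
0,1,0,2,1
1,0,1,1,2
[7] 3,3,1,1,3
3,2,0,1,3
0,1,0,2,1
1,0,1,1,2
[8] 3,3,1,2,1
3,2,0,2,0
0,1,0,2,2
1,0,1,1,2
[9] 3,3,1,2,2
3,2,0,2,0
0,1,0,2,2
1,0,1,1,2
[10] 3,3,1,2,3
3,2,0,2,0
0,1,0,2,2
1,0,1,1,2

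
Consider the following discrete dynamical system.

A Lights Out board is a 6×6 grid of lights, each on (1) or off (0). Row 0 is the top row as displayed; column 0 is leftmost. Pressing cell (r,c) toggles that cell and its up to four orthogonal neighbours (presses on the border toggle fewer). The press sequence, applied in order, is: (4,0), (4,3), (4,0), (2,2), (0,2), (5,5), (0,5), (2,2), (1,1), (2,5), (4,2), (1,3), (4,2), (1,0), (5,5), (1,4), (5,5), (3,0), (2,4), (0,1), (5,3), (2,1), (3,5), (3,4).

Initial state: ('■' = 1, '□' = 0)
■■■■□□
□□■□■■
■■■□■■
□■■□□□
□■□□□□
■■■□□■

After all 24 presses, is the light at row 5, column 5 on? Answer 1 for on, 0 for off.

k=0  ■■■■□□
□□■□■■
■■■□■■
□■■□□□
□■□□□□
■■■□□■
k=1  ■■■■□□
□□■□■■
■■■□■■
■■■□□□
■□□□□□
□■■□□■
k=2  ■■■■□□
□□■□■■
■■■□■■
■■■■□□
■□■■■□
□■■■□■
k=3  ■■■■□□
□□■□■■
■■■□■■
□■■■□□
□■■■■□
■■■■□■
k=4  ■■■■□□
□□□□■■
■□□■■■
□■□■□□
□■■■■□
■■■■□■
k=5  ■□□□□□
□□■□■■
■□□■■■
□■□■□□
□■■■■□
■■■■□■
k=6  ■□□□□□
□□■□■■
■□□■■■
□■□■□□
□■■■■■
■■■■■□
k=7  ■□□□■■
□□■□■□
■□□■■■
□■□■□□
□■■■■■
■■■■■□
k=8  ■□□□■■
□□□□■□
■■■□■■
□■■■□□
□■■■■■
■■■■■□
k=9  ■■□□■■
■■■□■□
■□■□■■
□■■■□□
□■■■■■
■■■■■□
k=10  ■■□□■■
■■■□■■
■□■□□□
□■■■□■
□■■■■■
■■■■■□
k=11  ■■□□■■
■■■□■■
■□■□□□
□■□■□■
□□□□■■
■■□■■□
k=12  ■■□■■■
■■□■□■
■□■■□□
□■□■□■
□□□□■■
■■□■■□
k=13  ■■□■■■
■■□■□■
■□■■□□
□■■■□■
□■■■■■
■■■■■□
k=14  □■□■■■
□□□■□■
□□■■□□
□■■■□■
□■■■■■
■■■■■□
k=15  □■□■■■
□□□■□■
□□■■□□
□■■■□■
□■■■■□
■■■■□■
k=16  □■□■□■
□□□□■□
□□■■■□
□■■■□■
□■■■■□
■■■■□■
k=17  □■□■□■
□□□□■□
□□■■■□
□■■■□■
□■■■■■
■■■■■□
k=18  □■□■□■
□□□□■□
■□■■■□
■□■■□■
■■■■■■
■■■■■□
k=19  □■□■□■
□□□□□□
■□■□□■
■□■■■■
■■■■■■
■■■■■□
k=20  ■□■■□■
□■□□□□
■□■□□■
■□■■■■
■■■■■■
■■■■■□
k=21  ■□■■□■
□■□□□□
■□■□□■
■□■■■■
■■■□■■
■■□□□□
k=22  ■□■■□■
□□□□□□
□■□□□■
■■■■■■
■■■□■■
■■□□□□
k=23  ■□■■□■
□□□□□□
□■□□□□
■■■■□□
■■■□■□
■■□□□□
k=24  ■□■■□■
□□□□□□
□■□□■□
■■■□■■
■■■□□□
■■□□□□

0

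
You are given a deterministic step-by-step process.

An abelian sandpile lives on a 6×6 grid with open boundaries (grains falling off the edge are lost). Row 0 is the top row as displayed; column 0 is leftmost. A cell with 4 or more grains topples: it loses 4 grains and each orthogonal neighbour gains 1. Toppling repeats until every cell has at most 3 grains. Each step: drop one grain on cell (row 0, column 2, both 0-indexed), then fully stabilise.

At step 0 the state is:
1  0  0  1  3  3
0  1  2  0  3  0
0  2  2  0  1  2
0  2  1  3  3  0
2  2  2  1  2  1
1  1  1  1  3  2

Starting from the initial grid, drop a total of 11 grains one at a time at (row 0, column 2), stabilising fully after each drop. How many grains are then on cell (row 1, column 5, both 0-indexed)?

[0] 1  0  0  1  3  3
0  1  2  0  3  0
0  2  2  0  1  2
0  2  1  3  3  0
2  2  2  1  2  1
1  1  1  1  3  2
[1] 1  0  1  1  3  3
0  1  2  0  3  0
0  2  2  0  1  2
0  2  1  3  3  0
2  2  2  1  2  1
1  1  1  1  3  2
[2] 1  0  2  1  3  3
0  1  2  0  3  0
0  2  2  0  1  2
0  2  1  3  3  0
2  2  2  1  2  1
1  1  1  1  3  2
[3] 1  0  3  1  3  3
0  1  2  0  3  0
0  2  2  0  1  2
0  2  1  3  3  0
2  2  2  1  2  1
1  1  1  1  3  2
[4] 1  1  0  2  3  3
0  1  3  0  3  0
0  2  2  0  1  2
0  2  1  3  3  0
2  2  2  1  2  1
1  1  1  1  3  2
[5] 1  1  1  2  3  3
0  1  3  0  3  0
0  2  2  0  1  2
0  2  1  3  3  0
2  2  2  1  2  1
1  1  1  1  3  2
[6] 1  1  2  2  3  3
0  1  3  0  3  0
0  2  2  0  1  2
0  2  1  3  3  0
2  2  2  1  2  1
1  1  1  1  3  2
[7] 1  1  3  2  3  3
0  1  3  0  3  0
0  2  2  0  1  2
0  2  1  3  3  0
2  2  2  1  2  1
1  1  1  1  3  2
[8] 1  2  1  3  3  3
0  2  0  1  3  0
0  2  3  0  1  2
0  2  1  3  3  0
2  2  2  1  2  1
1  1  1  1  3  2
[9] 1  2  2  3  3  3
0  2  0  1  3  0
0  2  3  0  1  2
0  2  1  3  3  0
2  2  2  1  2  1
1  1  1  1  3  2
[10] 1  2  3  3  3  3
0  2  0  1  3  0
0  2  3  0  1  2
0  2  1  3  3  0
2  2  2  1  2  1
1  1  1  1  3  2
[11] 1  3  1  1  2  0
0  2  1  3  0  2
0  2  3  0  2  2
0  2  1  3  3  0
2  2  2  1  2  1
1  1  1  1  3  2

2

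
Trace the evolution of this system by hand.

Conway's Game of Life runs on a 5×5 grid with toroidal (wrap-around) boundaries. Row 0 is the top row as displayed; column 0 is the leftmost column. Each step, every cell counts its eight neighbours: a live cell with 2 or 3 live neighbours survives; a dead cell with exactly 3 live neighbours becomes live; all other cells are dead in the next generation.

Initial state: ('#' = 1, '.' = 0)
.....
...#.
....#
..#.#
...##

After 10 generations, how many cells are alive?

8

gen 0: .....
...#.
....#
..#.#
...##
gen 1: ...##
.....
....#
#...#
...##
gen 2: ...##
...##
#...#
#....
.....
gen 3: ...##
.....
#..#.
#...#
....#
gen 4: ...##
...#.
#....
#..#.
.....
gen 5: ...##
...#.
.....
....#
...#.
gen 6: ..###
...##
.....
.....
...#.
gen 7: ..#..
..#.#
.....
.....
..###
gen 8: .##.#
...#.
.....
...#.
..##.
gen 9: .#..#
..##.
.....
..##.
.#..#
gen 10: .#..#
..##.
.....
..##.
.#..#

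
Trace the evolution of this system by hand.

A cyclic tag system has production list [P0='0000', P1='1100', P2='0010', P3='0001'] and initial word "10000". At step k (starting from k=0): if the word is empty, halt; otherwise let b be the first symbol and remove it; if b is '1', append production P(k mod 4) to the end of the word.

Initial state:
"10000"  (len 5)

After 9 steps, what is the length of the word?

0

t=0: "10000"  (len 5)
t=1: "00000000"  (len 8)
t=2: "0000000"  (len 7)
t=3: "000000"  (len 6)
t=4: "00000"  (len 5)
t=5: "0000"  (len 4)
t=6: "000"  (len 3)
t=7: "00"  (len 2)
t=8: "0"  (len 1)
t=9: (halted — word empty)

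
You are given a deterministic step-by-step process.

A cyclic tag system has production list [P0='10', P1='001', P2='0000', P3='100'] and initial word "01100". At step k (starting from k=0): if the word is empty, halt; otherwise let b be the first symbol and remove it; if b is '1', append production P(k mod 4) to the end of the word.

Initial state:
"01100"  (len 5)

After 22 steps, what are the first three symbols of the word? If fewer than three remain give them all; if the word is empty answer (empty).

1

k=0  "01100"  (len 5)
k=1  "1100"  (len 4)
k=2  "100001"  (len 6)
k=3  "000010000"  (len 9)
k=4  "00010000"  (len 8)
k=5  "0010000"  (len 7)
k=6  "010000"  (len 6)
k=7  "10000"  (len 5)
k=8  "0000100"  (len 7)
k=9  "000100"  (len 6)
k=10  "00100"  (len 5)
k=11  "0100"  (len 4)
k=12  "100"  (len 3)
k=13  "0010"  (len 4)
k=14  "010"  (len 3)
k=15  "10"  (len 2)
k=16  "0100"  (len 4)
k=17  "100"  (len 3)
k=18  "00001"  (len 5)
k=19  "0001"  (len 4)
k=20  "001"  (len 3)
k=21  "01"  (len 2)
k=22  "1"  (len 1)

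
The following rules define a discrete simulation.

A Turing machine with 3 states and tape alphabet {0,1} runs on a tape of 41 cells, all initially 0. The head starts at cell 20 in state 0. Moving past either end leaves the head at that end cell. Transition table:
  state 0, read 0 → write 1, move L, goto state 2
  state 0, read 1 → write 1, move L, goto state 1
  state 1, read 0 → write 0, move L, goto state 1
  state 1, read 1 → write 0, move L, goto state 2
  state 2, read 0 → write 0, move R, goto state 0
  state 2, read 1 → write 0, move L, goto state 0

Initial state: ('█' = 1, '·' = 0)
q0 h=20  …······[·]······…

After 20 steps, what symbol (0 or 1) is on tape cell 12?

gen 0: q0 h=20  …······[·]······…
gen 1: q2 h=19  …······[·]█·····…
gen 2: q0 h=20  …······[█]······…
gen 3: q1 h=19  …······[·]█·····…
gen 4: q1 h=18  …······[·]·█····…
gen 5: q1 h=17  …······[·]··█···…
gen 6: q1 h=16  …······[·]···█··…
gen 7: q1 h=15  …······[·]····█·…
gen 8: q1 h=14  …······[·]·····█…
gen 9: q1 h=13  …······[·]······…
gen 10: q1 h=12  …······[·]······…
gen 11: q1 h=11  …······[·]······…
gen 12: q1 h=10  …······[·]······…
gen 13: q1 h= 9  …······[·]······…
gen 14: q1 h= 8  …······[·]······…
gen 15: q1 h= 7  …······[·]······…
gen 16: q1 h= 6  |······[·]······…
gen 17: q1 h= 5  |·····[·]······…
gen 18: q1 h= 4  |····[·]······…
gen 19: q1 h= 3  |···[·]······…
gen 20: q1 h= 2  |··[·]······…

0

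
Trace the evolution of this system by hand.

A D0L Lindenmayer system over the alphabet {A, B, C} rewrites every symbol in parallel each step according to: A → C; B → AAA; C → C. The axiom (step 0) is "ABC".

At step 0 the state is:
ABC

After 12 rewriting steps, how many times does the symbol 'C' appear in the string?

[0] ABC
[1] CAAAC
[2] CCCCC
[3] CCCCC
[4] CCCCC
[5] CCCCC
[6] CCCCC
[7] CCCCC
[8] CCCCC
[9] CCCCC
[10] CCCCC
[11] CCCCC
[12] CCCCC

5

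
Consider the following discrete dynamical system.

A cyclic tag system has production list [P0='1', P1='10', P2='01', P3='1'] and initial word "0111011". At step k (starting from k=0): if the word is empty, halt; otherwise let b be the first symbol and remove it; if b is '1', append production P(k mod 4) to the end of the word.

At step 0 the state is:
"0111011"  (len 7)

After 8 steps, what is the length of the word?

9

gen 0: "0111011"  (len 7)
gen 1: "111011"  (len 6)
gen 2: "1101110"  (len 7)
gen 3: "10111001"  (len 8)
gen 4: "01110011"  (len 8)
gen 5: "1110011"  (len 7)
gen 6: "11001110"  (len 8)
gen 7: "100111001"  (len 9)
gen 8: "001110011"  (len 9)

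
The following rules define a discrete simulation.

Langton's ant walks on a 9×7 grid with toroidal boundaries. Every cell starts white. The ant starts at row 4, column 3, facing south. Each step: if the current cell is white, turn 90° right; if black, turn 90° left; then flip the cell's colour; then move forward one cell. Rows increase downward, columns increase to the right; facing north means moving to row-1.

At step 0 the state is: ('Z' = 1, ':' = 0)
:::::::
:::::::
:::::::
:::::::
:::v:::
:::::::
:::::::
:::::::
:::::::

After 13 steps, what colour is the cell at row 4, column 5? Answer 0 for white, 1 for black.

k=0  :::::::
:::::::
:::::::
:::::::
:::v:::
:::::::
:::::::
:::::::
:::::::
k=1  :::::::
:::::::
:::::::
:::::::
::<Z:::
:::::::
:::::::
:::::::
:::::::
k=2  :::::::
:::::::
:::::::
::^::::
::ZZ:::
:::::::
:::::::
:::::::
:::::::
k=3  :::::::
:::::::
:::::::
::Z>:::
::ZZ:::
:::::::
:::::::
:::::::
:::::::
k=4  :::::::
:::::::
:::::::
::ZZ:::
::Zv:::
:::::::
:::::::
:::::::
:::::::
k=5  :::::::
:::::::
:::::::
::ZZ:::
::Z:>::
:::::::
:::::::
:::::::
:::::::
k=6  :::::::
:::::::
:::::::
::ZZ:::
::Z:Z::
::::v::
:::::::
:::::::
:::::::
k=7  :::::::
:::::::
:::::::
::ZZ:::
::Z:Z::
:::<Z::
:::::::
:::::::
:::::::
k=8  :::::::
:::::::
:::::::
::ZZ:::
::Z^Z::
:::ZZ::
:::::::
:::::::
:::::::
k=9  :::::::
:::::::
:::::::
::ZZ:::
::ZZ>::
:::ZZ::
:::::::
:::::::
:::::::
k=10  :::::::
:::::::
:::::::
::ZZ^::
::ZZ:::
:::ZZ::
:::::::
:::::::
:::::::
k=11  :::::::
:::::::
:::::::
::ZZZ>:
::ZZ:::
:::ZZ::
:::::::
:::::::
:::::::
k=12  :::::::
:::::::
:::::::
::ZZZZ:
::ZZ:v:
:::ZZ::
:::::::
:::::::
:::::::
k=13  :::::::
:::::::
:::::::
::ZZZZ:
::ZZ<Z:
:::ZZ::
:::::::
:::::::
:::::::

1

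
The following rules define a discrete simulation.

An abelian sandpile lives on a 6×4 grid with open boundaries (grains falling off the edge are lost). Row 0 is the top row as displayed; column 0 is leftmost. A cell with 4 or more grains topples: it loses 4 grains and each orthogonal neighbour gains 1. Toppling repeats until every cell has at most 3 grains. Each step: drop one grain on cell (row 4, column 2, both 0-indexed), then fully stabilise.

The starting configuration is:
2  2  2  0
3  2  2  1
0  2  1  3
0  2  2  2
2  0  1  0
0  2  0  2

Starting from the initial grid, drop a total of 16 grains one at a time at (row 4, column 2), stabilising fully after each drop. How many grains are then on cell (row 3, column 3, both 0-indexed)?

2

[0] 2  2  2  0
3  2  2  1
0  2  1  3
0  2  2  2
2  0  1  0
0  2  0  2
[1] 2  2  2  0
3  2  2  1
0  2  1  3
0  2  2  2
2  0  2  0
0  2  0  2
[2] 2  2  2  0
3  2  2  1
0  2  1  3
0  2  2  2
2  0  3  0
0  2  0  2
[3] 2  2  2  0
3  2  2  1
0  2  1  3
0  2  3  2
2  1  0  1
0  2  1  2
[4] 2  2  2  0
3  2  2  1
0  2  1  3
0  2  3  2
2  1  1  1
0  2  1  2
[5] 2  2  2  0
3  2  2  1
0  2  1  3
0  2  3  2
2  1  2  1
0  2  1  2
[6] 2  2  2  0
3  2  2  1
0  2  1  3
0  2  3  2
2  1  3  1
0  2  1  2
[7] 2  2  2  0
3  2  2  1
0  2  2  3
0  3  0  3
2  2  1  2
0  2  2  2
[8] 2  2  2  0
3  2  2  1
0  2  2  3
0  3  0  3
2  2  2  2
0  2  2  2
[9] 2  2  2  0
3  2  2  1
0  2  2  3
0  3  0  3
2  2  3  2
0  2  2  2
[10] 2  2  2  0
3  2  2  1
0  2  2  3
0  3  1  3
2  3  0  3
0  2  3  2
[11] 2  2  2  0
3  2  2  1
0  2  2  3
0  3  1  3
2  3  1  3
0  2  3  2
[12] 2  2  2  0
3  2  2  1
0  2  2  3
0  3  1  3
2  3  2  3
0  2  3  2
[13] 2  2  2  0
3  2  2  1
0  2  2  3
0  3  1  3
2  3  3  3
0  2  3  2
[14] 2  2  2  0
3  3  3  2
1  0  1  1
1  2  2  2
3  3  0  3
1  0  3  0
[15] 2  2  2  0
3  3  3  2
1  0  1  1
1  2  2  2
3  3  1  3
1  0  3  0
[16] 2  2  2  0
3  3  3  2
1  0  1  1
1  2  2  2
3  3  2  3
1  0  3  0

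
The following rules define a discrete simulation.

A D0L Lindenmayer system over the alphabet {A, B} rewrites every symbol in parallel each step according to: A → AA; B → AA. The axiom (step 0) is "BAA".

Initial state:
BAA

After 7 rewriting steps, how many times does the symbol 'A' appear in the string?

0) BAA
1) AAAAAA
2) AAAAAAAAAAAA
3) AAAAAAAAAAAAAAAAAAAAAAAA
4) AAAAAAAAAAAAAAAAAAAAAAAAAAAAAAAAAAAAAAAAAAAAAAAA
5) AAAAAAAAAAAAAAAAAAAAAAAAAAAAAAAAAAAAAAAAAAAAAAAAAAAAAAAAAAAAAAAAAAAAAAAAAAAAAAAAAAAAAAAAAAAAAAAA
6) AAAAAAAAAAAAAAAAAAAAAAAAAAAAAAAAAAAAAAAAAAAAAAAAAAAAAAAAAA…AAAAAAAAAAAAAAAAAAAAAAAAAAAAAAAAAAAAAAAAAAAAAAAAAAAAAAAAAA  (len 192)
7) AAAAAAAAAAAAAAAAAAAAAAAAAAAAAAAAAAAAAAAAAAAAAAAAAAAAAAAAAA…AAAAAAAAAAAAAAAAAAAAAAAAAAAAAAAAAAAAAAAAAAAAAAAAAAAAAAAAAA  (len 384)

384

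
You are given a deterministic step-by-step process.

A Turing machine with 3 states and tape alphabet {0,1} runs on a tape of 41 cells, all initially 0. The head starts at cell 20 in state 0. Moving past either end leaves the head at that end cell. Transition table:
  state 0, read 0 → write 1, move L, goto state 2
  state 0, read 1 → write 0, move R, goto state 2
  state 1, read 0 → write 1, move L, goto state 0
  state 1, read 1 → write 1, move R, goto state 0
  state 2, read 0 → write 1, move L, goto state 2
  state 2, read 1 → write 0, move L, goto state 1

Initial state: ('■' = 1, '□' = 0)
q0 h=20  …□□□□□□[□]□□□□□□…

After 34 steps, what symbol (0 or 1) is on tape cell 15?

0) q0 h=20  …□□□□□□[□]□□□□□□…
1) q2 h=19  …□□□□□□[□]■□□□□□…
2) q2 h=18  …□□□□□□[□]■■□□□□…
3) q2 h=17  …□□□□□□[□]■■■□□□…
4) q2 h=16  …□□□□□□[□]■■■■□□…
5) q2 h=15  …□□□□□□[□]■■■■■□…
6) q2 h=14  …□□□□□□[□]■■■■■■…
7) q2 h=13  …□□□□□□[□]■■■■■■…
8) q2 h=12  …□□□□□□[□]■■■■■■…
9) q2 h=11  …□□□□□□[□]■■■■■■…
10) q2 h=10  …□□□□□□[□]■■■■■■…
11) q2 h= 9  …□□□□□□[□]■■■■■■…
12) q2 h= 8  …□□□□□□[□]■■■■■■…
13) q2 h= 7  …□□□□□□[□]■■■■■■…
14) q2 h= 6  |□□□□□□[□]■■■■■■…
15) q2 h= 5  |□□□□□[□]■■■■■■…
16) q2 h= 4  |□□□□[□]■■■■■■…
17) q2 h= 3  |□□□[□]■■■■■■…
18) q2 h= 2  |□□[□]■■■■■■…
19) q2 h= 1  |□[□]■■■■■■…
20) q2 h= 0  |[□]■■■■■■…
21) q2 h= 0  |[■]■■■■■■…
22) q1 h= 0  |[□]■■■■■■…
23) q0 h= 0  |[■]■■■■■■…
24) q2 h= 1  |□[■]■■■■■■…
25) q1 h= 0  |[□]□■■■■■…
26) q0 h= 0  |[■]□■■■■■…
27) q2 h= 1  |□[□]■■■■■■…
28) q2 h= 0  |[□]■■■■■■…
29) q2 h= 0  |[■]■■■■■■…
30) q1 h= 0  |[□]■■■■■■…
31) q0 h= 0  |[■]■■■■■■…
32) q2 h= 1  |□[■]■■■■■■…
33) q1 h= 0  |[□]□■■■■■…
34) q0 h= 0  |[■]□■■■■■…

1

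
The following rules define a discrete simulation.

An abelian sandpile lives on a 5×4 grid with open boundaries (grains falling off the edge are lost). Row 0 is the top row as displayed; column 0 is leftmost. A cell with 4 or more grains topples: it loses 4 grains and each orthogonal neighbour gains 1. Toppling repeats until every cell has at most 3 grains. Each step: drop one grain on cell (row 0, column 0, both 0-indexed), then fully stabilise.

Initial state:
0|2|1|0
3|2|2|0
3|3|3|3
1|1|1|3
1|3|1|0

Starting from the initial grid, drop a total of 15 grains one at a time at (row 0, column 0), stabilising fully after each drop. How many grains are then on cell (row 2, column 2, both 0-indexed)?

step 0: 0|2|1|0
3|2|2|0
3|3|3|3
1|1|1|3
1|3|1|0
step 1: 1|2|1|0
3|2|2|0
3|3|3|3
1|1|1|3
1|3|1|0
step 2: 2|2|1|0
3|2|2|0
3|3|3|3
1|1|1|3
1|3|1|0
step 3: 3|2|1|0
3|2|2|0
3|3|3|3
1|1|1|3
1|3|1|0
step 4: 2|0|3|0
2|2|0|2
1|2|2|1
2|2|3|0
1|3|1|1
step 5: 3|0|3|0
2|2|0|2
1|2|2|1
2|2|3|0
1|3|1|1
step 6: 0|1|3|0
3|2|0|2
1|2|2|1
2|2|3|0
1|3|1|1
step 7: 1|1|3|0
3|2|0|2
1|2|2|1
2|2|3|0
1|3|1|1
step 8: 2|1|3|0
3|2|0|2
1|2|2|1
2|2|3|0
1|3|1|1
step 9: 3|1|3|0
3|2|0|2
1|2|2|1
2|2|3|0
1|3|1|1
step 10: 1|2|3|0
0|3|0|2
2|2|2|1
2|2|3|0
1|3|1|1
step 11: 2|2|3|0
0|3|0|2
2|2|2|1
2|2|3|0
1|3|1|1
step 12: 3|2|3|0
0|3|0|2
2|2|2|1
2|2|3|0
1|3|1|1
step 13: 0|3|3|0
1|3|0|2
2|2|2|1
2|2|3|0
1|3|1|1
step 14: 1|3|3|0
1|3|0|2
2|2|2|1
2|2|3|0
1|3|1|1
step 15: 2|3|3|0
1|3|0|2
2|2|2|1
2|2|3|0
1|3|1|1

2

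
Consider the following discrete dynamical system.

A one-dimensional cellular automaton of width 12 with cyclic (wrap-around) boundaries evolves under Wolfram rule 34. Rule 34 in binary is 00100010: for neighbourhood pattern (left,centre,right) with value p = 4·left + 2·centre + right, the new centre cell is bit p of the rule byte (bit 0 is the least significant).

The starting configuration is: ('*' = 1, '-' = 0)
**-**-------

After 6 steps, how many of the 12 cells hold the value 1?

2

[0] **-**-------
[1] --*--------*
[2] -*--------*-
[3] *--------*--
[4] --------*--*
[5] -------*--*-
[6] ------*--*--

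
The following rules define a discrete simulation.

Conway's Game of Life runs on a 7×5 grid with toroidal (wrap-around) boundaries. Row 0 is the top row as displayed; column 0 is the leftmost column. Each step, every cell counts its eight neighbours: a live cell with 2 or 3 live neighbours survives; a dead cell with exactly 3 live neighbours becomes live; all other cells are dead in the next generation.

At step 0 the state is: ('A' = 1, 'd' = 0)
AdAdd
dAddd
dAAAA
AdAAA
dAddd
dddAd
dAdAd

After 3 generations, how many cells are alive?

2

gen 0: AdAdd
dAddd
dAAAA
AdAAA
dAddd
dddAd
dAdAd
gen 1: AdAdd
ddddA
ddddd
ddddd
AAddd
ddddd
dAdAA
gen 2: AAAdd
ddddd
ddddd
ddddd
ddddd
dAAdA
AAAAA
gen 3: ddddd
dAddd
ddddd
ddddd
ddddd
ddddA
ddddd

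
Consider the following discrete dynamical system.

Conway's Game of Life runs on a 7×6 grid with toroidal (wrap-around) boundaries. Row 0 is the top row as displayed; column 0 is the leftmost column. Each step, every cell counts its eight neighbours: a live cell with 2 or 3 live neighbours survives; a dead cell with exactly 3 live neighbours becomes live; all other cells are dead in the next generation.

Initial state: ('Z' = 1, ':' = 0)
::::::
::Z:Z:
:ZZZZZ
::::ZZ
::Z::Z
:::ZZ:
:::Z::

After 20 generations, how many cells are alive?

17

gen 0: ::::::
::Z:Z:
:ZZZZZ
::::ZZ
::Z::Z
:::ZZ:
:::Z::
gen 1: :::Z::
:ZZ:ZZ
ZZZ:::
:Z::::
:::::Z
::ZZZ:
:::ZZ:
gen 2: :::::Z
::::ZZ
:::Z:Z
:ZZ:::
::ZZZ:
::Z::Z
::::::
gen 3: ::::ZZ
Z::::Z
Z:ZZ:Z
:Z::::
::::Z:
::Z:Z:
::::::
gen 4: Z:::ZZ
:Z:Z::
::Z:ZZ
ZZZZZZ
:::Z::
:::Z::
:::ZZZ
gen 5: Z:Z:::
:ZZZ::
::::::
ZZ::::
ZZ:::Z
::ZZ::
Z::Z::
gen 6: Z:::::
:ZZZ::
Z:::::
:Z:::Z
:::::Z
::ZZZZ
:::Z::
gen 7: :Z:Z::
ZZZ:::
Z:::::
:::::Z
::ZZ:Z
::ZZ:Z
::ZZ:Z
gen 8: :::ZZ:
Z:Z:::
Z::::Z
Z:::ZZ
Z:ZZ:Z
ZZ:::Z
ZZ::::
gen 9: Z:ZZ:Z
ZZ:ZZ:
::::Z:
:::Z::
::ZZ::
::::Z:
:ZZ:Z:
gen 10: ::::::
ZZ::::
::Z:ZZ
::ZZZ:
::ZZZ:
:Z::Z:
ZZZ:Z:
gen 11: ::Z::Z
ZZ:::Z
Z:Z:ZZ
:Z::::
:Z:::Z
Z:::Z:
ZZZZ:Z
gen 12: :::Z::
::ZZ::
::Z:Z:
:ZZ:Z:
:Z:::Z
:::ZZ:
::ZZ::
gen 13: ::::Z:
::Z:Z:
::::Z:
ZZZ:ZZ
ZZ:::Z
:::ZZ:
::Z:::
gen 14: ::::::
::::ZZ
Z:Z:Z:
::ZZZ:
::::::
ZZZZZZ
::::Z:
gen 15: ::::ZZ
:::ZZZ
:ZZ:::
:ZZ:ZZ
Z:::::
ZZZZZZ
ZZZ:Z:
gen 16: :ZZ:::
Z:ZZ:Z
:Z::::
::ZZ:Z
::::::
::::Z:
::::::
gen 17: ZZZZ::
Z::Z::
:Z:::Z
::Z:::
:::ZZ:
::::::
::::::
gen 18: ZZZZ::
:::ZZZ
ZZZ:::
::ZZZ:
:::Z::
::::::
:ZZ:::
gen 19: Z::::Z
::::ZZ
ZZ::::
::::Z:
::ZZZ:
::Z:::
Z::Z::
gen 20: Z:::::
:Z::Z:
Z:::Z:
:ZZ:ZZ
::Z:Z:
:ZZ:Z:
ZZ:::Z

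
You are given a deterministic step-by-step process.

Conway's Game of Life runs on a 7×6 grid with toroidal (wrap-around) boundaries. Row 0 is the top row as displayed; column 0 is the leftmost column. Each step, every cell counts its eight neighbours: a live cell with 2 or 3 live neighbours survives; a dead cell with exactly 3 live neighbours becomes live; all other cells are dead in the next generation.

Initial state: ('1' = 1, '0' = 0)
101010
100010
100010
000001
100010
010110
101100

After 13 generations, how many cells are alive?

gen 0: 101010
100010
100010
000001
100010
010110
101100
gen 1: 101010
100010
100010
100010
100110
110010
100000
gen 2: 100100
100010
110110
110010
100110
110110
100100
gen 3: 110110
101010
001110
000000
000000
110000
100100
gen 4: 100010
100000
011011
000100
000000
110000
000110
gen 5: 000110
100110
111111
001110
000000
000000
110110
gen 6: 110000
100000
100000
100000
000100
000000
001111
gen 7: 111110
100001
110001
000000
000000
001000
111111
gen 8: 000000
000100
010001
100000
000000
101011
000000
gen 9: 000000
000000
100000
100000
110000
000001
000001
gen 10: 000000
000000
000000
100001
110001
000001
000000
gen 11: 000000
000000
000000
010001
010010
000001
000000
gen 12: 000000
000000
000000
100000
000011
000000
000000
gen 13: 000000
000000
000000
000001
000001
000000
000000

2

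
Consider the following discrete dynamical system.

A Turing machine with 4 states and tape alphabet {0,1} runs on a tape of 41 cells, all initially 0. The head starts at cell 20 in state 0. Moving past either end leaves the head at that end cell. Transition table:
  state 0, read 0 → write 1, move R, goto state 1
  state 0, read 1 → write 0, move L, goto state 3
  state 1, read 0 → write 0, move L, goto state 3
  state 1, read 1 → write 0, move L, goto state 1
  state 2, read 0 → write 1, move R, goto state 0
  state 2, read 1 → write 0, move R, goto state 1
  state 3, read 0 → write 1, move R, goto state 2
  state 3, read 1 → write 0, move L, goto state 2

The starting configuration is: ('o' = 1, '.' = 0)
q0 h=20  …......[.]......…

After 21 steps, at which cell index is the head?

gen 0: q0 h=20  …......[.]......…
gen 1: q1 h=21  ….....o[.]......…
gen 2: q3 h=20  …......[o]......…
gen 3: q2 h=19  …......[.]......…
gen 4: q0 h=20  ….....o[.]......…
gen 5: q1 h=21  …....oo[.]......…
gen 6: q3 h=20  ….....o[o]......…
gen 7: q2 h=19  …......[o]......…
gen 8: q1 h=20  …......[.]......…
gen 9: q3 h=19  …......[.]......…
gen 10: q2 h=20  ….....o[.]......…
gen 11: q0 h=21  …....oo[.]......…
gen 12: q1 h=22  …...ooo[.]......…
gen 13: q3 h=21  …....oo[o]......…
gen 14: q2 h=20  ….....o[o]......…
gen 15: q1 h=21  …....o.[.]......…
gen 16: q3 h=20  ….....o[.]......…
gen 17: q2 h=21  …....oo[.]......…
gen 18: q0 h=22  …...ooo[.]......…
gen 19: q1 h=23  …..oooo[.]......…
gen 20: q3 h=22  …...ooo[o]......…
gen 21: q2 h=21  …....oo[o]......…

21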